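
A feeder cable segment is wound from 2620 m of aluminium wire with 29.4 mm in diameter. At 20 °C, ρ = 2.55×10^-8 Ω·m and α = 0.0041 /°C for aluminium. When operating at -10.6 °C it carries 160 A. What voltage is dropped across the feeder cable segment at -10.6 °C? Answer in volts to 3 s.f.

A = π(d/2)² = π(1.4700e-02 m)² = 6.789e-04 m²
R₍20₎ = ρL/A = (2.55×10^-8)(2620)/(6.789e-04) = 0.09841 Ω
R₍-10.6₎ = R₍20₎(1 + αΔT) = 0.09841 × (1 + 0.0041×-30.6) = 0.08607 Ω
V = IR = 160 × 0.08607 = 13.8 V

13.8 V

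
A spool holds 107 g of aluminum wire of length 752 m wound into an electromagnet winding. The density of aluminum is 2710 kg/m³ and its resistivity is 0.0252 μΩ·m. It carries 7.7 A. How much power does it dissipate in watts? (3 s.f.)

ρ = 0.0252 μΩ·m = 2.52×10^-8 Ω·m
A = m/(density·L) = 0.107/(2710×752) = 5.2505e-08 m²
R = ρL/A = (2.52×10^-8)(752)/(5.2505e-08) = 360.9 Ω
P = I²R = (7.7)² × 360.9 = 21400 W

21400 W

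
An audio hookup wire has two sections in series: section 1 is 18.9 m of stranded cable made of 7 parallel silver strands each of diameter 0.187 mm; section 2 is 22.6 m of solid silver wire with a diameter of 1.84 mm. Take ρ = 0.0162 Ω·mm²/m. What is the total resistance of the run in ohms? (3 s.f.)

1.73 Ω

ρ = 0.0162 Ω·mm²/m = 1.62×10^-8 Ω·m
Section 1: A_strand = π(9.3500e-05)² = 2.746e-08 m²; R₁ = ρL/(N·A_s) = (1.62×10^-8)(18.9)/(7×2.746e-08) = 1.593 Ω
Section 2: A = π(d/2)² = π(9.2000e-04 m)² = 2.659e-06 m²
R₂ = (1.62×10^-8)(22.6)/(2.659e-06) = 0.1377 Ω
R = R₁ + R₂ = 1.73 Ω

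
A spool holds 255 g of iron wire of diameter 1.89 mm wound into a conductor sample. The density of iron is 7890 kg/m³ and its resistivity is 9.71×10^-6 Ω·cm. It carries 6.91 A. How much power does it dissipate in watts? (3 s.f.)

19.0 W

ρ = 9.71×10^-6 Ω·cm = 9.71×10^-8 Ω·m
A = π(d/2)² = π(9.4500e-04 m)² = 2.8055e-06 m²
L = m/(density·A) = 0.255/(7890×2.8055e-06) = 11.52 m
R = ρL/A = (9.71×10^-8)(11.52)/(2.8055e-06) = 0.3987 Ω
P = I²R = (6.91)² × 0.3987 = 19.0 W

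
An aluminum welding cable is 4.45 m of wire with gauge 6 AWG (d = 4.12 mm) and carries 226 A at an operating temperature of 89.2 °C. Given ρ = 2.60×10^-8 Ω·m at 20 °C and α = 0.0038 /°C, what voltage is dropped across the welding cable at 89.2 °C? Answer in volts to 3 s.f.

A = π(4.12/2 mm)² = π(2.0600e-03 m)² = 1.333e-05 m²
R₍20₎ = ρL/A = (2.60×10^-8)(4.45)/(1.333e-05) = 0.008679 Ω
R₍89.2₎ = R₍20₎(1 + αΔT) = 0.008679 × (1 + 0.0038×69.2) = 0.01096 Ω
V = IR = 226 × 0.01096 = 2.48 V

2.48 V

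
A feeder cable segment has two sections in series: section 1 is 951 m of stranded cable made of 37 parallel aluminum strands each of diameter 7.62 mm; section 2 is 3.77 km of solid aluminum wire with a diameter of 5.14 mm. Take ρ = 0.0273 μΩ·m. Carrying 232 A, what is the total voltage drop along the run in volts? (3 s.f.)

1150 V

ρ = 0.0273 μΩ·m = 2.73×10^-8 Ω·m
Section 1: A_strand = π(3.8100e-03)² = 4.560e-05 m²; R₁ = ρL/(N·A_s) = (2.73×10^-8)(951)/(37×4.560e-05) = 0.01539 Ω
Section 2: A = π(d/2)² = π(2.5700e-03 m)² = 2.075e-05 m²
R₂ = (2.73×10^-8)(3770)/(2.075e-05) = 4.96 Ω
R = R₁ + R₂ = 4.975 Ω
V = IR = 232 × 4.975 = 1150 V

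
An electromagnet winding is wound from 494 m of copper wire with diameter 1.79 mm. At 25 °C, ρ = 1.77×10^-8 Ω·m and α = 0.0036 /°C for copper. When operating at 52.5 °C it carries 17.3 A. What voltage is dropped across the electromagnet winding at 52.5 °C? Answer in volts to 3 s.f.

A = π(d/2)² = π(8.9500e-04 m)² = 2.516e-06 m²
R₍25₎ = ρL/A = (1.77×10^-8)(494)/(2.516e-06) = 3.475 Ω
R₍52.5₎ = R₍25₎(1 + αΔT) = 3.475 × (1 + 0.0036×27.5) = 3.819 Ω
V = IR = 17.3 × 3.819 = 66.1 V

66.1 V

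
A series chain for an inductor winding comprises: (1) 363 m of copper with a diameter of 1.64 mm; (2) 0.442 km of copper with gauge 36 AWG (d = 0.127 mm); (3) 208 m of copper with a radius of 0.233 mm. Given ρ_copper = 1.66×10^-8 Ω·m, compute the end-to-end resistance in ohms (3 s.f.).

Seg 1: A = π(d/2)² = π(8.2000e-04 m)² = 2.112e-06 m²
R_1 = (1.66×10^-8)(363)/(2.112e-06) = 2.853 Ω
Seg 2: A = π(0.127/2 mm)² = π(6.3500e-05 m)² = 1.267e-08 m²
R_2 = (1.66×10^-8)(442)/(1.267e-08) = 579.2 Ω
Seg 3: A = πr² = π(2.3300e-04 m)² = 1.706e-07 m²
R_3 = (1.66×10^-8)(208)/(1.706e-07) = 20.24 Ω
R_total = R_1 + R_2 + R_3 = 602 Ω

602 Ω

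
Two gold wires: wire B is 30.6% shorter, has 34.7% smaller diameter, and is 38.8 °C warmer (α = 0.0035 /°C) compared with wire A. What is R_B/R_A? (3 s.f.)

R ∝ ρL/d² with ρ ∝ (1+αΔT), so R_B/R_A = (1 − 30.6/100) × (1 − 34.7/100)⁻² × (1 + 0.0035×38.8)
= 0.694 × 2.345 × 1.136 = 1.85

1.85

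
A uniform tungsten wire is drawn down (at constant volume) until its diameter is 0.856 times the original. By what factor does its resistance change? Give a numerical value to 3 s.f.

1.86

Volume constant ⇒ L' = L/r² with r = 0.856. R' = ρL'/A' = ρ(L/r²)/(πr²d₀²/4) = R/r⁴.
Factor = 1.86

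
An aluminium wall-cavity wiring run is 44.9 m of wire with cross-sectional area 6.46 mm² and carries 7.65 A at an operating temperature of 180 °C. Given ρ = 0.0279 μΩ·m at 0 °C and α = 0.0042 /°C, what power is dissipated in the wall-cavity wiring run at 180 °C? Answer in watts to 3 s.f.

ρ = 0.0279 μΩ·m = 2.79×10^-8 Ω·m
A = 6.46 mm² = 6.460e-06 m²
R₍0₎ = ρL/A = (2.79×10^-8)(44.9)/(6.460e-06) = 0.1939 Ω
R₍180₎ = R₍0₎(1 + αΔT) = 0.1939 × (1 + 0.0042×180) = 0.3405 Ω
P = I²R = (7.65)² × 0.3405 = 19.9 W

19.9 W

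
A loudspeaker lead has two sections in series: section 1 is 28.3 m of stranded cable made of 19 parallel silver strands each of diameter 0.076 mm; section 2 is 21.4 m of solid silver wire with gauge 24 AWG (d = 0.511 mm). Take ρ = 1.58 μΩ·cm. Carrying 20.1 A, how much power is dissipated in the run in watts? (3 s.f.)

2760 W

ρ = 1.58 μΩ·cm = 1.58×10^-8 Ω·m
Section 1: A_strand = π(3.8000e-05)² = 4.536e-09 m²; R₁ = ρL/(N·A_s) = (1.58×10^-8)(28.3)/(19×4.536e-09) = 5.188 Ω
Section 2: A = π(0.511/2 mm)² = π(2.5550e-04 m)² = 2.051e-07 m²
R₂ = (1.58×10^-8)(21.4)/(2.051e-07) = 1.649 Ω
R = R₁ + R₂ = 6.836 Ω
P = I²R = (20.1)² × 6.836 = 2760 W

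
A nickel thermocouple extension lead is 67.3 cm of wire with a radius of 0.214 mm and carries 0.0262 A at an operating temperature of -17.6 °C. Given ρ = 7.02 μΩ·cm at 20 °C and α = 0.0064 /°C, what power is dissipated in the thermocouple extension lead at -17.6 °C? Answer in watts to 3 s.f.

1.71×10^-4 W

ρ = 7.02 μΩ·cm = 7.02×10^-8 Ω·m
A = πr² = π(2.1400e-04 m)² = 1.439e-07 m²
R₍20₎ = ρL/A = (7.02×10^-8)(0.673)/(1.439e-07) = 0.3284 Ω
R₍-17.6₎ = R₍20₎(1 + αΔT) = 0.3284 × (1 + 0.0064×-37.6) = 0.2494 Ω
P = I²R = (0.0262)² × 0.2494 = 1.71×10^-4 W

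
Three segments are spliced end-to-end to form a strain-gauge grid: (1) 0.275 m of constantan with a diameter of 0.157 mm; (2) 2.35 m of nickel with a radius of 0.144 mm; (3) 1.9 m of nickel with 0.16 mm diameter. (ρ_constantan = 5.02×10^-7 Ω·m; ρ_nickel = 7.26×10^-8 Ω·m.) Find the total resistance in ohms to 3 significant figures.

16.6 Ω

Seg 1: A = π(d/2)² = π(7.8500e-05 m)² = 1.936e-08 m²
R_1 = (5.02×10^-7)(0.275)/(1.936e-08) = 7.131 Ω
Seg 2: A = πr² = π(1.4400e-04 m)² = 6.514e-08 m²
R_2 = (7.26×10^-8)(2.35)/(6.514e-08) = 2.619 Ω
Seg 3: A = π(d/2)² = π(8.0000e-05 m)² = 2.011e-08 m²
R_3 = (7.26×10^-8)(1.9)/(2.011e-08) = 6.861 Ω
R_total = R_1 + R_2 + R_3 = 16.6 Ω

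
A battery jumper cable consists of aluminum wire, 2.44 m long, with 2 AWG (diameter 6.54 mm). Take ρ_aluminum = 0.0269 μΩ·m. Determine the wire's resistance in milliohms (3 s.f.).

1.95 mΩ

ρ = 0.0269 μΩ·m = 2.69×10^-8 Ω·m
A = π(6.54/2 mm)² = π(3.2700e-03 m)² = 3.359e-05 m²
R = ρL/A = (2.69×10^-8)(2.44 m)/(3.359e-05 m²) = 1.95 mΩ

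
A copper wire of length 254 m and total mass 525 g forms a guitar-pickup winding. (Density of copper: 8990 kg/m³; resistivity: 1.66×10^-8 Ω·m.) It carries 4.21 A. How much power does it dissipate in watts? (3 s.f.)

A = m/(density·L) = 0.525/(8990×254) = 2.2991e-07 m²
R = ρL/A = (1.66×10^-8)(254)/(2.2991e-07) = 18.34 Ω
P = I²R = (4.21)² × 18.34 = 325 W

325 W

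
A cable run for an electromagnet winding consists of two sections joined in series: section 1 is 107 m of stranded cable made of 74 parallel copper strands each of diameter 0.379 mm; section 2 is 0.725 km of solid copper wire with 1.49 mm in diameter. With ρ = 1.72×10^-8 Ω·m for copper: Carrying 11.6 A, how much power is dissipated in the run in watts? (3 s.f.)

Section 1: A_strand = π(1.8950e-04)² = 1.128e-07 m²; R₁ = ρL/(N·A_s) = (1.72×10^-8)(107)/(74×1.128e-07) = 0.2205 Ω
Section 2: A = π(d/2)² = π(7.4500e-04 m)² = 1.744e-06 m²
R₂ = (1.72×10^-8)(725)/(1.744e-06) = 7.152 Ω
R = R₁ + R₂ = 7.372 Ω
P = I²R = (11.6)² × 7.372 = 992 W

992 W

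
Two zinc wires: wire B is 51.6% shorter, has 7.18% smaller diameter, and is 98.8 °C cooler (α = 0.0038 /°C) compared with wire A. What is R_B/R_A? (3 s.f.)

0.351

R ∝ ρL/d² with ρ ∝ (1+αΔT), so R_B/R_A = (1 − 51.6/100) × (1 − 7.18/100)⁻² × (1 − 0.0038×98.8)
= 0.484 × 1.161 × 0.6246 = 0.351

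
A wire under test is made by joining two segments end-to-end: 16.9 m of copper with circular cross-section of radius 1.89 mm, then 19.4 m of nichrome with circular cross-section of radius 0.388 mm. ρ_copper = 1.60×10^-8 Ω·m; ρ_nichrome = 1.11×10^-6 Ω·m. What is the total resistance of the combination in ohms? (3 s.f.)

45.6 Ω

Segment 1: A = πr² = π(1.8900e-03 m)² = 1.122e-05 m²
R₁ = ρL/A = (1.60×10^-8)(16.9)/(1.122e-05) = 0.0241 Ω
Segment 2: A = πr² = π(3.8800e-04 m)² = 4.729e-07 m²
R₂ = (1.11×10^-6)(19.4)/(4.729e-07) = 45.53 Ω
R = R₁ + R₂ = 45.6 Ω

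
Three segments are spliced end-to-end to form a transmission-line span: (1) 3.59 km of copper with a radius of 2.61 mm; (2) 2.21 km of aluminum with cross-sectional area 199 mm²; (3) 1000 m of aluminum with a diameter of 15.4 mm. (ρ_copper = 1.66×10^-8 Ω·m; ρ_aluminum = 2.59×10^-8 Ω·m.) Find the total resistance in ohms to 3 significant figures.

Seg 1: A = πr² = π(2.6100e-03 m)² = 2.140e-05 m²
R_1 = (1.66×10^-8)(3590)/(2.140e-05) = 2.785 Ω
Seg 2: A = 199 mm² = 1.990e-04 m²
R_2 = (2.59×10^-8)(2210)/(1.990e-04) = 0.2876 Ω
Seg 3: A = π(d/2)² = π(7.7000e-03 m)² = 1.863e-04 m²
R_3 = (2.59×10^-8)(1000)/(1.863e-04) = 0.139 Ω
R_total = R_1 + R_2 + R_3 = 3.21 Ω

3.21 Ω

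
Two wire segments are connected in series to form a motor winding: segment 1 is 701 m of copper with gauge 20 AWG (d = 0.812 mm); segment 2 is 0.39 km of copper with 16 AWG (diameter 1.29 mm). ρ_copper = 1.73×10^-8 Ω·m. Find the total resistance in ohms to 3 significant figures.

28.6 Ω

Segment 1: A = π(0.812/2 mm)² = π(4.0600e-04 m)² = 5.178e-07 m²
R₁ = ρL/A = (1.73×10^-8)(701)/(5.178e-07) = 23.42 Ω
Segment 2: A = π(1.29/2 mm)² = π(6.4500e-04 m)² = 1.307e-06 m²
R₂ = (1.73×10^-8)(390)/(1.307e-06) = 5.162 Ω
R = R₁ + R₂ = 28.6 Ω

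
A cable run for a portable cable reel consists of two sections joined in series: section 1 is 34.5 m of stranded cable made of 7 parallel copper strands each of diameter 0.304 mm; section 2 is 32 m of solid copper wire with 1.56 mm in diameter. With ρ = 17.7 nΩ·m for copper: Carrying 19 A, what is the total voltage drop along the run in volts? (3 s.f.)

28.5 V

ρ = 17.7 nΩ·m = 1.77×10^-8 Ω·m
Section 1: A_strand = π(1.5200e-04)² = 7.258e-08 m²; R₁ = ρL/(N·A_s) = (1.77×10^-8)(34.5)/(7×7.258e-08) = 1.202 Ω
Section 2: A = π(d/2)² = π(7.8000e-04 m)² = 1.911e-06 m²
R₂ = (1.77×10^-8)(32)/(1.911e-06) = 0.2963 Ω
R = R₁ + R₂ = 1.498 Ω
V = IR = 19 × 1.498 = 28.5 V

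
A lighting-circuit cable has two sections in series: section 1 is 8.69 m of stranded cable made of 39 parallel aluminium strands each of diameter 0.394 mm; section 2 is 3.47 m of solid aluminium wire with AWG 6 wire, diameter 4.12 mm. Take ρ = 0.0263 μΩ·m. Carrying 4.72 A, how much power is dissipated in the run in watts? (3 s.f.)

1.22 W

ρ = 0.0263 μΩ·m = 2.63×10^-8 Ω·m
Section 1: A_strand = π(1.9700e-04)² = 1.219e-07 m²; R₁ = ρL/(N·A_s) = (2.63×10^-8)(8.69)/(39×1.219e-07) = 0.04806 Ω
Section 2: A = π(4.12/2 mm)² = π(2.0600e-03 m)² = 1.333e-05 m²
R₂ = (2.63×10^-8)(3.47)/(1.333e-05) = 0.006845 Ω
R = R₁ + R₂ = 0.05491 Ω
P = I²R = (4.72)² × 0.05491 = 1.22 W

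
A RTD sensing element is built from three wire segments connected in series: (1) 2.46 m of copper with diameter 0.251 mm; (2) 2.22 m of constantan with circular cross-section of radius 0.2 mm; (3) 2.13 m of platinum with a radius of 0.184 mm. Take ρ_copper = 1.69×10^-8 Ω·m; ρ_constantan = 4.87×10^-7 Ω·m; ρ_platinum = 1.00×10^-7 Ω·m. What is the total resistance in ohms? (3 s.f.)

11.4 Ω

Seg 1: A = π(d/2)² = π(1.2550e-04 m)² = 4.948e-08 m²
R_1 = (1.69×10^-8)(2.46)/(4.948e-08) = 0.8402 Ω
Seg 2: A = πr² = π(2.0000e-04 m)² = 1.257e-07 m²
R_2 = (4.87×10^-7)(2.22)/(1.257e-07) = 8.603 Ω
Seg 3: A = πr² = π(1.8400e-04 m)² = 1.064e-07 m²
R_3 = (1.00×10^-7)(2.13)/(1.064e-07) = 2.003 Ω
R_total = R_1 + R_2 + R_3 = 11.4 Ω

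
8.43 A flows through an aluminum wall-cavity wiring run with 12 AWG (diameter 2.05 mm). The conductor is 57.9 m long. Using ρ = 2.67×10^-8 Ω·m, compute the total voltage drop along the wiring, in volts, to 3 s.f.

3.95 V

A = π(2.05/2 mm)² = π(1.0250e-03 m)² = 3.301e-06 m²
R = ρL/A = (2.67×10^-8)(57.9)/(3.301e-06) = 0.4684 Ω
V = IR = 8.43 × 0.4684 = 3.95 V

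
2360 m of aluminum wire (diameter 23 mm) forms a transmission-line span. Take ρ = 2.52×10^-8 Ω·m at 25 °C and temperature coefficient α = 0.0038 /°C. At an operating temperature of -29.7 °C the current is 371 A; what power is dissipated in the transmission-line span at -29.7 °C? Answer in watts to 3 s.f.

A = π(d/2)² = π(1.1500e-02 m)² = 4.155e-04 m²
R₍25₎ = ρL/A = (2.52×10^-8)(2360)/(4.155e-04) = 0.1431 Ω
R₍-29.7₎ = R₍25₎(1 + αΔT) = 0.1431 × (1 + 0.0038×-54.7) = 0.1134 Ω
P = I²R = (371)² × 0.1134 = 15600 W

15600 W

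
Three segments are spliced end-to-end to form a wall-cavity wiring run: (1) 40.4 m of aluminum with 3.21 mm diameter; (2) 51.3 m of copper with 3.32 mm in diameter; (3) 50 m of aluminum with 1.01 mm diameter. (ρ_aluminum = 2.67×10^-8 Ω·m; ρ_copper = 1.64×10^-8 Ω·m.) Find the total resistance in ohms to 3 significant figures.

1.90 Ω

Seg 1: A = π(d/2)² = π(1.6050e-03 m)² = 8.093e-06 m²
R_1 = (2.67×10^-8)(40.4)/(8.093e-06) = 0.1333 Ω
Seg 2: A = π(d/2)² = π(1.6600e-03 m)² = 8.657e-06 m²
R_2 = (1.64×10^-8)(51.3)/(8.657e-06) = 0.09718 Ω
Seg 3: A = π(d/2)² = π(5.0500e-04 m)² = 8.012e-07 m²
R_3 = (2.67×10^-8)(50)/(8.012e-07) = 1.666 Ω
R_total = R_1 + R_2 + R_3 = 1.90 Ω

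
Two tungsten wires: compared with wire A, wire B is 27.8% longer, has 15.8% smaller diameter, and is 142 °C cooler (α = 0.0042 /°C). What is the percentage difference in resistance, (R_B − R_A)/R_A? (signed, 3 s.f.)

R ∝ ρL/d² with ρ ∝ (1+αΔT), so R_B/R_A = (1 + 27.8/100) × (1 − 15.8/100)⁻² × (1 − 0.0042×142)
= 1.278 × 1.411 × 0.4036 = 0.7275
(R_B − R_A)/R_A = 0.7275 − 1 = -27.2%

-27.2%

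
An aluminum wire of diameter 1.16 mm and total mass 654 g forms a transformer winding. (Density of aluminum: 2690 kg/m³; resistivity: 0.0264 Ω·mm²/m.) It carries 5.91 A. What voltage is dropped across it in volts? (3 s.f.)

34.0 V

ρ = 0.0264 Ω·mm²/m = 2.64×10^-8 Ω·m
A = π(d/2)² = π(5.8000e-04 m)² = 1.0568e-06 m²
L = m/(density·A) = 0.654/(2690×1.0568e-06) = 230 m
R = ρL/A = (2.64×10^-8)(230)/(1.0568e-06) = 5.747 Ω
V = IR = 5.91 × 5.747 = 34.0 V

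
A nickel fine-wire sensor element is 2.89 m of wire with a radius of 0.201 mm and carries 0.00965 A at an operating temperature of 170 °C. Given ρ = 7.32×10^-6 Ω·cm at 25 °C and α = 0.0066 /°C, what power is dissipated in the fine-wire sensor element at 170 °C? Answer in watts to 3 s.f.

3.04×10^-4 W

ρ = 7.32×10^-6 Ω·cm = 7.32×10^-8 Ω·m
A = πr² = π(2.0100e-04 m)² = 1.269e-07 m²
R₍25₎ = ρL/A = (7.32×10^-8)(2.89)/(1.269e-07) = 1.667 Ω
R₍170₎ = R₍25₎(1 + αΔT) = 1.667 × (1 + 0.0066×145) = 3.262 Ω
P = I²R = (0.00965)² × 3.262 = 3.04×10^-4 W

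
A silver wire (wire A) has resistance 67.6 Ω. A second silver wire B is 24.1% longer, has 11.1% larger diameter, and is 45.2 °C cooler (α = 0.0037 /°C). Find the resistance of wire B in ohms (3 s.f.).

56.6 Ω

R ∝ ρL/d² with ρ ∝ (1+αΔT), so R_B/R_A = (1 + 24.1/100) × (1 + 11.1/100)⁻² × (1 − 0.0037×45.2)
= 1.241 × 0.8102 × 0.8328 = 0.8373
R_B = 0.8373 × 67.6 = 56.6 Ω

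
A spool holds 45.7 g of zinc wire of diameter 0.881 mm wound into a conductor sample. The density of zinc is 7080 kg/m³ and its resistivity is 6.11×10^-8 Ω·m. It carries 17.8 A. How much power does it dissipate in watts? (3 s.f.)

336 W

A = π(d/2)² = π(4.4050e-04 m)² = 6.0960e-07 m²
L = m/(density·A) = 0.0457/(7080×6.0960e-07) = 10.59 m
R = ρL/A = (6.11×10^-8)(10.59)/(6.0960e-07) = 1.061 Ω
P = I²R = (17.8)² × 1.061 = 336 W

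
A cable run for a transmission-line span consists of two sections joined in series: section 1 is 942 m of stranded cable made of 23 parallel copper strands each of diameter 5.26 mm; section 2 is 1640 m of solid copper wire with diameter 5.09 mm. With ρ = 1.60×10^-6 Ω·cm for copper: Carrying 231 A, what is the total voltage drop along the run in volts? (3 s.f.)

305 V

ρ = 1.60×10^-6 Ω·cm = 1.60×10^-8 Ω·m
Section 1: A_strand = π(2.6300e-03)² = 2.173e-05 m²; R₁ = ρL/(N·A_s) = (1.60×10^-8)(942)/(23×2.173e-05) = 0.03016 Ω
Section 2: A = π(d/2)² = π(2.5450e-03 m)² = 2.035e-05 m²
R₂ = (1.60×10^-8)(1640)/(2.035e-05) = 1.29 Ω
R = R₁ + R₂ = 1.32 Ω
V = IR = 231 × 1.32 = 305 V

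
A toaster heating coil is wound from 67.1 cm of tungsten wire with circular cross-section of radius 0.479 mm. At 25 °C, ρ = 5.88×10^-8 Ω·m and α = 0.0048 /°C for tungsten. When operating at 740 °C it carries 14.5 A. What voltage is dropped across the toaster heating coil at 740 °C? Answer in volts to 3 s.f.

A = πr² = π(4.7900e-04 m)² = 7.208e-07 m²
R₍25₎ = ρL/A = (5.88×10^-8)(0.671)/(7.208e-07) = 0.05474 Ω
R₍740₎ = R₍25₎(1 + αΔT) = 0.05474 × (1 + 0.0048×715) = 0.2426 Ω
V = IR = 14.5 × 0.2426 = 3.52 V

3.52 V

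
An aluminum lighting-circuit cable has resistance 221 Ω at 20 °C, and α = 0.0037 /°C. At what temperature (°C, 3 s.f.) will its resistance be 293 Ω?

R = R₀(1 + α(T − T₀)) ⇒ T = T₀ + (R/R₀ − 1)/α
T = 20 + (293/221 − 1)/0.0037 = 20 + (0.3258)/0.0037 = 108 °C

108 °C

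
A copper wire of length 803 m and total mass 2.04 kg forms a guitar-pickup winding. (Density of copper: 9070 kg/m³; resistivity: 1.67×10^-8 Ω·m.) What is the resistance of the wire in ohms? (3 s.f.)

47.9 Ω

A = m/(density·L) = 2.04/(9070×803) = 2.8010e-07 m²
R = ρL/A = (1.67×10^-8)(803)/(2.8010e-07) = 47.9 Ω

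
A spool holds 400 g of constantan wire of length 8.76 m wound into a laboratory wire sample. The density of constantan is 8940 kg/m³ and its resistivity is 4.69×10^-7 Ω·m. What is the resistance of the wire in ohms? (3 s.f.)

A = m/(density·L) = 0.4/(8940×8.76) = 5.1076e-06 m²
R = ρL/A = (4.69×10^-7)(8.76)/(5.1076e-06) = 0.804 Ω

0.804 Ω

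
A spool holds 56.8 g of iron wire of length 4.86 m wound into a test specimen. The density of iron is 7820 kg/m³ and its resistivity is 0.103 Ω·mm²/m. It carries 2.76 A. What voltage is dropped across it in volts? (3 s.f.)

0.924 V

ρ = 0.103 Ω·mm²/m = 1.03×10^-7 Ω·m
A = m/(density·L) = 0.0568/(7820×4.86) = 1.4945e-06 m²
R = ρL/A = (1.03×10^-7)(4.86)/(1.4945e-06) = 0.3349 Ω
V = IR = 2.76 × 0.3349 = 0.924 V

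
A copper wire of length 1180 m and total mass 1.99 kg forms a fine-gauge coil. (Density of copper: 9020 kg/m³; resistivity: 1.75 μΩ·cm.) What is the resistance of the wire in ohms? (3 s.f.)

ρ = 1.75 μΩ·cm = 1.75×10^-8 Ω·m
A = m/(density·L) = 1.99/(9020×1180) = 1.8697e-07 m²
R = ρL/A = (1.75×10^-8)(1180)/(1.8697e-07) = 110 Ω

110 Ω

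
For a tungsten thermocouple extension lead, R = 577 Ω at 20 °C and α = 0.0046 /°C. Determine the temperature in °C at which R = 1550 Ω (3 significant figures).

387 °C

R = R₀(1 + α(T − T₀)) ⇒ T = T₀ + (R/R₀ − 1)/α
T = 20 + (1550/577 − 1)/0.0046 = 20 + (1.686)/0.0046 = 387 °C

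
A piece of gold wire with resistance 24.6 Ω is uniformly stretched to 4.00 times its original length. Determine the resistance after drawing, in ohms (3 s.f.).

394 Ω

Volume constant ⇒ A' = A/k with k = 4. R' = ρ(kL)/(A/k) = k²R.
R' = 16 × 24.6 = 394 Ω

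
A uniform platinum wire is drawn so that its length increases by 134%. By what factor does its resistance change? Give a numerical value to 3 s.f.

k = 1 + 134/100 = 2.34; volume constant ⇒ A' = A/k, so R' = k²R.
Factor = 5.48

5.48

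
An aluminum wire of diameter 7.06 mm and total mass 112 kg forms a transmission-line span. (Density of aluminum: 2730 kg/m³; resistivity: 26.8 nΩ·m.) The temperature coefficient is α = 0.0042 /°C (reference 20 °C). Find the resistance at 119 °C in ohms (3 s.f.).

ρ = 26.8 nΩ·m = 2.68×10^-8 Ω·m
A = π(d/2)² = π(3.5300e-03 m)² = 3.9147e-05 m²
L = m/(density·A) = 112/(2730×3.9147e-05) = 1048 m
R = ρL/A = (2.68×10^-8)(1048)/(3.9147e-05) = 0.7174 Ω
R(119 °C) = 0.7174 × (1 + 0.0042×99) = 1.02 Ω

1.02 Ω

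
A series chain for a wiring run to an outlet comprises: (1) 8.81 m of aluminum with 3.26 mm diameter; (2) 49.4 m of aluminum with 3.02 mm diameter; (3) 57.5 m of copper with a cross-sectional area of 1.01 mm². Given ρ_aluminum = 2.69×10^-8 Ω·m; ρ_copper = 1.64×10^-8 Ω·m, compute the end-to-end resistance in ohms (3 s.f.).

Seg 1: A = π(d/2)² = π(1.6300e-03 m)² = 8.347e-06 m²
R_1 = (2.69×10^-8)(8.81)/(8.347e-06) = 0.02839 Ω
Seg 2: A = π(d/2)² = π(1.5100e-03 m)² = 7.163e-06 m²
R_2 = (2.69×10^-8)(49.4)/(7.163e-06) = 0.1855 Ω
Seg 3: A = 1.01 mm² = 1.010e-06 m²
R_3 = (1.64×10^-8)(57.5)/(1.010e-06) = 0.9337 Ω
R_total = R_1 + R_2 + R_3 = 1.15 Ω

1.15 Ω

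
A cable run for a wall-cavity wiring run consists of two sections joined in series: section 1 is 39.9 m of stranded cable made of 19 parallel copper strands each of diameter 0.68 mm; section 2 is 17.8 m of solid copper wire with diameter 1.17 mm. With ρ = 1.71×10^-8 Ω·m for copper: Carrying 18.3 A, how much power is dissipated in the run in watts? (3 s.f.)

128 W

Section 1: A_strand = π(3.4000e-04)² = 3.632e-07 m²; R₁ = ρL/(N·A_s) = (1.71×10^-8)(39.9)/(19×3.632e-07) = 0.09888 Ω
Section 2: A = π(d/2)² = π(5.8500e-04 m)² = 1.075e-06 m²
R₂ = (1.71×10^-8)(17.8)/(1.075e-06) = 0.2831 Ω
R = R₁ + R₂ = 0.382 Ω
P = I²R = (18.3)² × 0.382 = 128 W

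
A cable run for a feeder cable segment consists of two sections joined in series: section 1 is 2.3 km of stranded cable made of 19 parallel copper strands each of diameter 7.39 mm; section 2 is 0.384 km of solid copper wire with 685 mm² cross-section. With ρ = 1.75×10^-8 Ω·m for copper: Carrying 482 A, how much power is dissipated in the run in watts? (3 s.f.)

Section 1: A_strand = π(3.6950e-03)² = 4.289e-05 m²; R₁ = ρL/(N·A_s) = (1.75×10^-8)(2300)/(19×4.289e-05) = 0.04939 Ω
Section 2: A = 685 mm² = 6.850e-04 m²
R₂ = (1.75×10^-8)(384)/(6.850e-04) = 0.00981 Ω
R = R₁ + R₂ = 0.0592 Ω
P = I²R = (482)² × 0.0592 = 13800 W

13800 W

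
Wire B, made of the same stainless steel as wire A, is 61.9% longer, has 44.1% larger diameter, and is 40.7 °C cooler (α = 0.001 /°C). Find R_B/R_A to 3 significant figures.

R ∝ ρL/d² with ρ ∝ (1+αΔT), so R_B/R_A = (1 + 61.9/100) × (1 + 44.1/100)⁻² × (1 − 0.001×40.7)
= 1.619 × 0.4816 × 0.9593 = 0.748

0.748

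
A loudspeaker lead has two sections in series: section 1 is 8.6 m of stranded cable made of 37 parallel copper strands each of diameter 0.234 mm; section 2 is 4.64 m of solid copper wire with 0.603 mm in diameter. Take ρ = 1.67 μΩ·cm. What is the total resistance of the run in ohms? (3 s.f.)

0.362 Ω

ρ = 1.67 μΩ·cm = 1.67×10^-8 Ω·m
Section 1: A_strand = π(1.1700e-04)² = 4.301e-08 m²; R₁ = ρL/(N·A_s) = (1.67×10^-8)(8.6)/(37×4.301e-08) = 0.09026 Ω
Section 2: A = π(d/2)² = π(3.0150e-04 m)² = 2.856e-07 m²
R₂ = (1.67×10^-8)(4.64)/(2.856e-07) = 0.2713 Ω
R = R₁ + R₂ = 0.362 Ω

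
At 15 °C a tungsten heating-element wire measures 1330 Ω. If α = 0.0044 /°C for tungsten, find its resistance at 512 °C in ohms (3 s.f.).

ΔT = 512 − 15 = 497 °C
R = R₀(1 + αΔT) = 1330 × (1 + 0.0044×497) = 1330 × 3.187 = 4240 Ω

4240 Ω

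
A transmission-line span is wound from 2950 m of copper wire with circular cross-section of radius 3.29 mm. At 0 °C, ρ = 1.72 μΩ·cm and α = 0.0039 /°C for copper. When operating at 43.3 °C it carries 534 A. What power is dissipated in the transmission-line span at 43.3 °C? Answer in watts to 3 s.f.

4.97×10^5 W

ρ = 1.72 μΩ·cm = 1.72×10^-8 Ω·m
A = πr² = π(3.2900e-03 m)² = 3.400e-05 m²
R₍0₎ = ρL/A = (1.72×10^-8)(2950)/(3.400e-05) = 1.492 Ω
R₍43.3₎ = R₍0₎(1 + αΔT) = 1.492 × (1 + 0.0039×43.3) = 1.744 Ω
P = I²R = (534)² × 1.744 = 4.97×10^5 W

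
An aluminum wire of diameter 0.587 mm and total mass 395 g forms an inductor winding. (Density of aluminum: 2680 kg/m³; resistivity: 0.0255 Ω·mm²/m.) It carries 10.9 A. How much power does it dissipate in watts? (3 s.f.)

ρ = 0.0255 Ω·mm²/m = 2.55×10^-8 Ω·m
A = π(d/2)² = π(2.9350e-04 m)² = 2.7062e-07 m²
L = m/(density·A) = 0.395/(2680×2.7062e-07) = 544.6 m
R = ρL/A = (2.55×10^-8)(544.6)/(2.7062e-07) = 51.32 Ω
P = I²R = (10.9)² × 51.32 = 6100 W

6100 W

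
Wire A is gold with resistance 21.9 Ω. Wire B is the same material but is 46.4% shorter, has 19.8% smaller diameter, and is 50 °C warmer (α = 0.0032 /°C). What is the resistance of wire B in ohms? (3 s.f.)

21.2 Ω

R ∝ ρL/d² with ρ ∝ (1+αΔT), so R_B/R_A = (1 − 46.4/100) × (1 − 19.8/100)⁻² × (1 + 0.0032×50)
= 0.536 × 1.555 × 1.16 = 0.9667
R_B = 0.9667 × 21.9 = 21.2 Ω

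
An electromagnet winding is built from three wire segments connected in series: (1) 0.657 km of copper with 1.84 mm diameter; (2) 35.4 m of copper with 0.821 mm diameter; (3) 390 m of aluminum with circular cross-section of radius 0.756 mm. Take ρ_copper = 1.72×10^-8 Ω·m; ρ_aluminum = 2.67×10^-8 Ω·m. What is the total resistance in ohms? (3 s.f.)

Seg 1: A = π(d/2)² = π(9.2000e-04 m)² = 2.659e-06 m²
R_1 = (1.72×10^-8)(657)/(2.659e-06) = 4.25 Ω
Seg 2: A = π(d/2)² = π(4.1050e-04 m)² = 5.294e-07 m²
R_2 = (1.72×10^-8)(35.4)/(5.294e-07) = 1.15 Ω
Seg 3: A = πr² = π(7.5600e-04 m)² = 1.796e-06 m²
R_3 = (2.67×10^-8)(390)/(1.796e-06) = 5.799 Ω
R_total = R_1 + R_2 + R_3 = 11.2 Ω

11.2 Ω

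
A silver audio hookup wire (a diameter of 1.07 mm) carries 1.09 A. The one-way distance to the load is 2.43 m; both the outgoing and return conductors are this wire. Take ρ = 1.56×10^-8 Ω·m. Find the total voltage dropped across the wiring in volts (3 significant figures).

0.0919 V

A = π(d/2)² = π(5.3500e-04 m)² = 8.992e-07 m²
Total conductor length (both ways) L = 2 × 2.43 = 4.86 m
R = ρL/A = (1.56×10^-8)(4.86)/(8.992e-07) = 0.08431 Ω
V = IR = 1.09 × 0.08431 = 0.0919 V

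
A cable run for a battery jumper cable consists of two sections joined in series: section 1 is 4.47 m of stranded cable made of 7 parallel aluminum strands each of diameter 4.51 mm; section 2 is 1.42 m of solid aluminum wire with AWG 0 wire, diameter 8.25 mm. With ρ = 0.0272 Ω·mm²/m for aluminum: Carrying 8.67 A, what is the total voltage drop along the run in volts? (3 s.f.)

0.0157 V

ρ = 0.0272 Ω·mm²/m = 2.72×10^-8 Ω·m
Section 1: A_strand = π(2.2550e-03)² = 1.598e-05 m²; R₁ = ρL/(N·A_s) = (2.72×10^-8)(4.47)/(7×1.598e-05) = 0.001087 Ω
Section 2: A = π(8.25/2 mm)² = π(4.1250e-03 m)² = 5.346e-05 m²
R₂ = (2.72×10^-8)(1.42)/(5.346e-05) = 7.225×10^-4 Ω
R = R₁ + R₂ = 0.00181 Ω
V = IR = 8.67 × 0.00181 = 0.0157 V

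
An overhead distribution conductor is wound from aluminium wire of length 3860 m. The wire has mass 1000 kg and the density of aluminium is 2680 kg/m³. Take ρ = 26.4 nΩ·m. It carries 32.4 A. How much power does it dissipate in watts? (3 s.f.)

ρ = 26.4 nΩ·m = 2.64×10^-8 Ω·m
A = m/(density·L) = 1000/(2680×3860) = 9.6667e-05 m²
R = ρL/A = (2.64×10^-8)(3860)/(9.6667e-05) = 1.054 Ω
P = I²R = (32.4)² × 1.054 = 1110 W

1110 W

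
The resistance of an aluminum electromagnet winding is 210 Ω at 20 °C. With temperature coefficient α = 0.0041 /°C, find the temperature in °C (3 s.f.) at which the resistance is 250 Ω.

66.5 °C

R = R₀(1 + α(T − T₀)) ⇒ T = T₀ + (R/R₀ − 1)/α
T = 20 + (250/210 − 1)/0.0041 = 20 + (0.1905)/0.0041 = 66.5 °C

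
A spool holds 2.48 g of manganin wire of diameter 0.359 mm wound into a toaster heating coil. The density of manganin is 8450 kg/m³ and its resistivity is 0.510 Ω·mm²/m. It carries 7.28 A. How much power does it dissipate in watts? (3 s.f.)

ρ = 0.510 Ω·mm²/m = 5.10×10^-7 Ω·m
A = π(d/2)² = π(1.7950e-04 m)² = 1.0122e-07 m²
L = m/(density·A) = 0.00248/(8450×1.0122e-07) = 2.899 m
R = ρL/A = (5.10×10^-7)(2.899)/(1.0122e-07) = 14.61 Ω
P = I²R = (7.28)² × 14.61 = 774 W

774 W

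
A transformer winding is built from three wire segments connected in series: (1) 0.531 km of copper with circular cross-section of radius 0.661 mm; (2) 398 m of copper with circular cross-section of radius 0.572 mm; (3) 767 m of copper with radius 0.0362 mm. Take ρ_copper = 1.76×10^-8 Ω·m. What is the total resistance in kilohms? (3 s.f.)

Seg 1: A = πr² = π(6.6100e-04 m)² = 1.373e-06 m²
R_1 = (1.76×10^-8)(531)/(1.373e-06) = 6.809 Ω
Seg 2: A = πr² = π(5.7200e-04 m)² = 1.028e-06 m²
R_2 = (1.76×10^-8)(398)/(1.028e-06) = 6.815 Ω
Seg 3: A = πr² = π(3.6200e-05 m)² = 4.117e-09 m²
R_3 = (1.76×10^-8)(767)/(4.117e-09) = 3279 Ω
R_total = R_1 + R_2 + R_3 = 3.29 kΩ

3.29 kΩ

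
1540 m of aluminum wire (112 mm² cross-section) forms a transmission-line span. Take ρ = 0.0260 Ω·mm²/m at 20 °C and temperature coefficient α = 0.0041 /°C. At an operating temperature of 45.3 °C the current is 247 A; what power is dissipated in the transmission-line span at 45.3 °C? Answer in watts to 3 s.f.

ρ = 0.0260 Ω·mm²/m = 2.60×10^-8 Ω·m
A = 112 mm² = 1.120e-04 m²
R₍20₎ = ρL/A = (2.60×10^-8)(1540)/(1.120e-04) = 0.3575 Ω
R₍45.3₎ = R₍20₎(1 + αΔT) = 0.3575 × (1 + 0.0041×25.3) = 0.3946 Ω
P = I²R = (247)² × 0.3946 = 24100 W

24100 W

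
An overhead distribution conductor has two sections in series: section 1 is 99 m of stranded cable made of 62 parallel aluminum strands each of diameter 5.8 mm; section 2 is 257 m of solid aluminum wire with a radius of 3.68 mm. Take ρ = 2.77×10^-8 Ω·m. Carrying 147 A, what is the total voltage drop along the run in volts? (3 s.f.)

24.8 V

Section 1: A_strand = π(2.9000e-03)² = 2.642e-05 m²; R₁ = ρL/(N·A_s) = (2.77×10^-8)(99)/(62×2.642e-05) = 0.001674 Ω
Section 2: A = πr² = π(3.6800e-03 m)² = 4.254e-05 m²
R₂ = (2.77×10^-8)(257)/(4.254e-05) = 0.1673 Ω
R = R₁ + R₂ = 0.169 Ω
V = IR = 147 × 0.169 = 24.8 V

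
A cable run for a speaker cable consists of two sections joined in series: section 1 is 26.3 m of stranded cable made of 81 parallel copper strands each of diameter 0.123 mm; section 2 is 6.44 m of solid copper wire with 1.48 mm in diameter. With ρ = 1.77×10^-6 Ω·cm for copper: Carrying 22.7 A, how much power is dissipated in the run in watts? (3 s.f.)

ρ = 1.77×10^-6 Ω·cm = 1.77×10^-8 Ω·m
Section 1: A_strand = π(6.1500e-05)² = 1.188e-08 m²; R₁ = ρL/(N·A_s) = (1.77×10^-8)(26.3)/(81×1.188e-08) = 0.4837 Ω
Section 2: A = π(d/2)² = π(7.4000e-04 m)² = 1.720e-06 m²
R₂ = (1.77×10^-8)(6.44)/(1.720e-06) = 0.06626 Ω
R = R₁ + R₂ = 0.5499 Ω
P = I²R = (22.7)² × 0.5499 = 283 W

283 W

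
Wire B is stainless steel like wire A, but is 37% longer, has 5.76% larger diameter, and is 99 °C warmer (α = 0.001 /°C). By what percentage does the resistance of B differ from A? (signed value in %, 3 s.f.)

R ∝ ρL/d² with ρ ∝ (1+αΔT), so R_B/R_A = (1 + 37/100) × (1 + 5.76/100)⁻² × (1 + 0.001×99)
= 1.37 × 0.894 × 1.099 = 1.346
(R_B − R_A)/R_A = 1.346 − 1 = 34.6%

34.6%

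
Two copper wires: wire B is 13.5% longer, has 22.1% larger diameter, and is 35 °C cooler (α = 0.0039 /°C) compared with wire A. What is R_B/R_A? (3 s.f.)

0.657

R ∝ ρL/d² with ρ ∝ (1+αΔT), so R_B/R_A = (1 + 13.5/100) × (1 + 22.1/100)⁻² × (1 − 0.0039×35)
= 1.135 × 0.6708 × 0.8635 = 0.657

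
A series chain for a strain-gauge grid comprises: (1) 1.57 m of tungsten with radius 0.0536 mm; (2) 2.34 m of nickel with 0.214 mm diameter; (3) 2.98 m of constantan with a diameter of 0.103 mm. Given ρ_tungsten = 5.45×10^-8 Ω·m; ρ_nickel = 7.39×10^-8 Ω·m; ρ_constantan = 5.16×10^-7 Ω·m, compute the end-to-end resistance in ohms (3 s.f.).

Seg 1: A = πr² = π(5.3600e-05 m)² = 9.026e-09 m²
R_1 = (5.45×10^-8)(1.57)/(9.026e-09) = 9.48 Ω
Seg 2: A = π(d/2)² = π(1.0700e-04 m)² = 3.597e-08 m²
R_2 = (7.39×10^-8)(2.34)/(3.597e-08) = 4.808 Ω
Seg 3: A = π(d/2)² = π(5.1500e-05 m)² = 8.332e-09 m²
R_3 = (5.16×10^-7)(2.98)/(8.332e-09) = 184.5 Ω
R_total = R_1 + R_2 + R_3 = 199 Ω

199 Ω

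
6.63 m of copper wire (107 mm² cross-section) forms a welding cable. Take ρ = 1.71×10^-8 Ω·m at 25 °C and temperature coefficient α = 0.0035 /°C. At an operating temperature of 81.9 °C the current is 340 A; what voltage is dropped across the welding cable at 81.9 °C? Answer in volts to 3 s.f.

0.432 V

A = 107 mm² = 1.070e-04 m²
R₍25₎ = ρL/A = (1.71×10^-8)(6.63)/(1.070e-04) = 0.00106 Ω
R₍81.9₎ = R₍25₎(1 + αΔT) = 0.00106 × (1 + 0.0035×56.9) = 0.001271 Ω
V = IR = 340 × 0.001271 = 0.432 V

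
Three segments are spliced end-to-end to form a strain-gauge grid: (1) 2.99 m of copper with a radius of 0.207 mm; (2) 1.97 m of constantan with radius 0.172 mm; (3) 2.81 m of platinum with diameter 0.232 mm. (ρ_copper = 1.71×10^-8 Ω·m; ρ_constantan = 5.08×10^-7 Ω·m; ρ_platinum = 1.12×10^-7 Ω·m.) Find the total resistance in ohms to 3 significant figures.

18.6 Ω

Seg 1: A = πr² = π(2.0700e-04 m)² = 1.346e-07 m²
R_1 = (1.71×10^-8)(2.99)/(1.346e-07) = 0.3798 Ω
Seg 2: A = πr² = π(1.7200e-04 m)² = 9.294e-08 m²
R_2 = (5.08×10^-7)(1.97)/(9.294e-08) = 10.77 Ω
Seg 3: A = π(d/2)² = π(1.1600e-04 m)² = 4.227e-08 m²
R_3 = (1.12×10^-7)(2.81)/(4.227e-08) = 7.445 Ω
R_total = R_1 + R_2 + R_3 = 18.6 Ω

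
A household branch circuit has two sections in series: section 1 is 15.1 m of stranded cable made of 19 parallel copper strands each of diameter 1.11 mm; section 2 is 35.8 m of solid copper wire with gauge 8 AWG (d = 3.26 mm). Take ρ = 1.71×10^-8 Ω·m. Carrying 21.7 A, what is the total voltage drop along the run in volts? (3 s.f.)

1.90 V

Section 1: A_strand = π(5.5500e-04)² = 9.677e-07 m²; R₁ = ρL/(N·A_s) = (1.71×10^-8)(15.1)/(19×9.677e-07) = 0.01404 Ω
Section 2: A = π(3.26/2 mm)² = π(1.6300e-03 m)² = 8.347e-06 m²
R₂ = (1.71×10^-8)(35.8)/(8.347e-06) = 0.07334 Ω
R = R₁ + R₂ = 0.08739 Ω
V = IR = 21.7 × 0.08739 = 1.90 V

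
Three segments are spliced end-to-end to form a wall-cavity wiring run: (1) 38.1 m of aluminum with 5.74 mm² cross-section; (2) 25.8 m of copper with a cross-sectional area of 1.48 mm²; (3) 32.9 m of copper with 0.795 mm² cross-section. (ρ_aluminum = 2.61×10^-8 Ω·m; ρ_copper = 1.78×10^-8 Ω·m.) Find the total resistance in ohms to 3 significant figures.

1.22 Ω

Seg 1: A = 5.74 mm² = 5.740e-06 m²
R_1 = (2.61×10^-8)(38.1)/(5.740e-06) = 0.1732 Ω
Seg 2: A = 1.48 mm² = 1.480e-06 m²
R_2 = (1.78×10^-8)(25.8)/(1.480e-06) = 0.3103 Ω
Seg 3: A = 0.795 mm² = 7.950e-07 m²
R_3 = (1.78×10^-8)(32.9)/(7.950e-07) = 0.7366 Ω
R_total = R_1 + R_2 + R_3 = 1.22 Ω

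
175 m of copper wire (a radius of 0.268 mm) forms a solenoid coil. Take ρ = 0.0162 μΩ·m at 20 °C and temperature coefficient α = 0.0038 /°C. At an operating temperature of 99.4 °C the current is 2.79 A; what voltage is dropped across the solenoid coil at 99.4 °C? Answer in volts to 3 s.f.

45.6 V

ρ = 0.0162 μΩ·m = 1.62×10^-8 Ω·m
A = πr² = π(2.6800e-04 m)² = 2.256e-07 m²
R₍20₎ = ρL/A = (1.62×10^-8)(175)/(2.256e-07) = 12.56 Ω
R₍99.4₎ = R₍20₎(1 + αΔT) = 12.56 × (1 + 0.0038×79.4) = 16.36 Ω
V = IR = 2.79 × 16.36 = 45.6 V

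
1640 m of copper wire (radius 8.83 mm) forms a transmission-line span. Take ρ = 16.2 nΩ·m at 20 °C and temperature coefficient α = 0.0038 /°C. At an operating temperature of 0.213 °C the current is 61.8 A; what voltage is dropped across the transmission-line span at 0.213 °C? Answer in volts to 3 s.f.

ρ = 16.2 nΩ·m = 1.62×10^-8 Ω·m
A = πr² = π(8.8300e-03 m)² = 2.449e-04 m²
R₍20₎ = ρL/A = (1.62×10^-8)(1640)/(2.449e-04) = 0.1085 Ω
R₍0.213₎ = R₍20₎(1 + αΔT) = 0.1085 × (1 + 0.0038×-19.8) = 0.1003 Ω
V = IR = 61.8 × 0.1003 = 6.20 V

6.20 V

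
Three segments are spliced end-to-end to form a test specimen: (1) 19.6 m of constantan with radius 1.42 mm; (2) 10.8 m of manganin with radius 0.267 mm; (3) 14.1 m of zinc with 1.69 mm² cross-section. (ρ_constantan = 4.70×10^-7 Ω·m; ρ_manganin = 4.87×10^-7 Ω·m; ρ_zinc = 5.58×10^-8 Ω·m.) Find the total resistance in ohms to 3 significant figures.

25.4 Ω

Seg 1: A = πr² = π(1.4200e-03 m)² = 6.335e-06 m²
R_1 = (4.70×10^-7)(19.6)/(6.335e-06) = 1.454 Ω
Seg 2: A = πr² = π(2.6700e-04 m)² = 2.240e-07 m²
R_2 = (4.87×10^-7)(10.8)/(2.240e-07) = 23.48 Ω
Seg 3: A = 1.69 mm² = 1.690e-06 m²
R_3 = (5.58×10^-8)(14.1)/(1.690e-06) = 0.4656 Ω
R_total = R_1 + R_2 + R_3 = 25.4 Ω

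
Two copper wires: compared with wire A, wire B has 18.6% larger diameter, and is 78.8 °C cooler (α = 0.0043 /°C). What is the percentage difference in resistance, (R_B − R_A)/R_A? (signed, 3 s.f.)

-53.0%

R ∝ ρL/d² with ρ ∝ (1+αΔT), so R_B/R_A = (1 + 18.6/100)⁻² × (1 − 0.0043×78.8)
= 0.7109 × 0.6612 = 0.47
(R_B − R_A)/R_A = 0.47 − 1 = -53.0%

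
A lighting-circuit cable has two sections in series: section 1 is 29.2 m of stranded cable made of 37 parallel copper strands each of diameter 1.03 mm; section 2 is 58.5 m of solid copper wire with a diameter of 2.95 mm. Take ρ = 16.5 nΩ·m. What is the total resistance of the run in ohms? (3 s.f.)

0.157 Ω

ρ = 16.5 nΩ·m = 1.65×10^-8 Ω·m
Section 1: A_strand = π(5.1500e-04)² = 8.332e-07 m²; R₁ = ρL/(N·A_s) = (1.65×10^-8)(29.2)/(37×8.332e-07) = 0.01563 Ω
Section 2: A = π(d/2)² = π(1.4750e-03 m)² = 6.835e-06 m²
R₂ = (1.65×10^-8)(58.5)/(6.835e-06) = 0.1412 Ω
R = R₁ + R₂ = 0.157 Ω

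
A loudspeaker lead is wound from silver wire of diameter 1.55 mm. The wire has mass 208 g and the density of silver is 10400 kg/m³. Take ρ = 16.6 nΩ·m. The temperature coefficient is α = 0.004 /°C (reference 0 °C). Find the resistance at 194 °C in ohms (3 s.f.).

0.166 Ω

ρ = 16.6 nΩ·m = 1.66×10^-8 Ω·m
A = π(d/2)² = π(7.7500e-04 m)² = 1.8869e-06 m²
L = m/(density·A) = 0.208/(10400×1.8869e-06) = 10.6 m
R = ρL/A = (1.66×10^-8)(10.6)/(1.8869e-06) = 0.09325 Ω
R(194 °C) = 0.09325 × (1 + 0.004×194) = 0.166 Ω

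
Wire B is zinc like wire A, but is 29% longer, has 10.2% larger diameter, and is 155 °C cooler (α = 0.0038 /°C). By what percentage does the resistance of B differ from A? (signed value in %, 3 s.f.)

-56.3%

R ∝ ρL/d² with ρ ∝ (1+αΔT), so R_B/R_A = (1 + 29/100) × (1 + 10.2/100)⁻² × (1 − 0.0038×155)
= 1.29 × 0.8235 × 0.411 = 0.4366
(R_B − R_A)/R_A = 0.4366 − 1 = -56.3%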